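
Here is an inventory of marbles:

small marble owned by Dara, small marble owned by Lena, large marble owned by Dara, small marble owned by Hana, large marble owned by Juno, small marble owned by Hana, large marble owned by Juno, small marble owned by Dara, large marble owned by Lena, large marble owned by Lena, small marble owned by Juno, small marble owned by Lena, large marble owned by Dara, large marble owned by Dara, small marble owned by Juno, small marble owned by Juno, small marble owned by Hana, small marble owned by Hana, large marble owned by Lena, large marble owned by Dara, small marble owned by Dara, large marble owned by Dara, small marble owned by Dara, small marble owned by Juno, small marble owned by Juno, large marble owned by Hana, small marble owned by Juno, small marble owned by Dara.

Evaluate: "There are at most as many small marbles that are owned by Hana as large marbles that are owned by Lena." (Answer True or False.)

False

|small marbles owned by Hana| = 4.
|large marbles owned by Lena| = 3.
The claim requires 4 ≤ 3, which does not hold.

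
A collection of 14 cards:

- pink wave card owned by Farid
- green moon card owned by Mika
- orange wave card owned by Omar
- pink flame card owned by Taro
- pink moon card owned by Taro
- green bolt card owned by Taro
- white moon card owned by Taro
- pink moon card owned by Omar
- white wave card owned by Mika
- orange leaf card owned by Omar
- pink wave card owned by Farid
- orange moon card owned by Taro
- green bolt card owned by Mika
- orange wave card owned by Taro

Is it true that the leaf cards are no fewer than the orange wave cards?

False

There is 1 leaf card.
There are 2 orange wave cards.
The claim requires 1 ≥ 2, which does not hold.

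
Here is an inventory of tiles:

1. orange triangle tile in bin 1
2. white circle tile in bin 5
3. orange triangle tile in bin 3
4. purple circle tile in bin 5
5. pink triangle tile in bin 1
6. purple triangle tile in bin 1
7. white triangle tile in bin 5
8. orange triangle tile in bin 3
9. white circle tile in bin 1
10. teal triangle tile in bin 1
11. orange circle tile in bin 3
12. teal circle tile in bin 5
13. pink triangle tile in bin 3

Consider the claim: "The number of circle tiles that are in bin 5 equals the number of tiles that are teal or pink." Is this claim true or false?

False

There are 3 circle tiles in bin 5.
There are 4 tiles that are teal or pink.
The claim requires 3 = 4, which does not hold.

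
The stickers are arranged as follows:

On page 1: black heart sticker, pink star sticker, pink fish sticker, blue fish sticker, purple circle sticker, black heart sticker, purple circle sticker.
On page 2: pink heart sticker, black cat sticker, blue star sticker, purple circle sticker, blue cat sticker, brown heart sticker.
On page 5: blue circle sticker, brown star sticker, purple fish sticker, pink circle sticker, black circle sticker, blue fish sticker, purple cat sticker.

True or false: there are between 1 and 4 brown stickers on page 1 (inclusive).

False

brown stickers on page 1: 0.
The claim requires 1 ≤ 0 ≤ 4, which does not hold.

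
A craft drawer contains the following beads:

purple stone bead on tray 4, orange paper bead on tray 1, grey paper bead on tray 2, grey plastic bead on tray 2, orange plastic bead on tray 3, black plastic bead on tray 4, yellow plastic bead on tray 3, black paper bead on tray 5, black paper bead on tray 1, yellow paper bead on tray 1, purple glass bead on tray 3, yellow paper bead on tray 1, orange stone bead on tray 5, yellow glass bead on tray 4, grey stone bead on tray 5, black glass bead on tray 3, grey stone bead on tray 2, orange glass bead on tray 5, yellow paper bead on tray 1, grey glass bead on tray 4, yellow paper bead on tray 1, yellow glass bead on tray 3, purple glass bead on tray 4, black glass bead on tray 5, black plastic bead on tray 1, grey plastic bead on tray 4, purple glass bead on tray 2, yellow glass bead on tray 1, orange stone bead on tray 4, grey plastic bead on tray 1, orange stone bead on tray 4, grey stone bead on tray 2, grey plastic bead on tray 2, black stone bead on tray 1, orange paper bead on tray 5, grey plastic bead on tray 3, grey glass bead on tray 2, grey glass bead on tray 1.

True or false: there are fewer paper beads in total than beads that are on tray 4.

|paper beads| = 9.
|beads on tray 4| = 8.
The claim requires 9 < 8, which does not hold.

False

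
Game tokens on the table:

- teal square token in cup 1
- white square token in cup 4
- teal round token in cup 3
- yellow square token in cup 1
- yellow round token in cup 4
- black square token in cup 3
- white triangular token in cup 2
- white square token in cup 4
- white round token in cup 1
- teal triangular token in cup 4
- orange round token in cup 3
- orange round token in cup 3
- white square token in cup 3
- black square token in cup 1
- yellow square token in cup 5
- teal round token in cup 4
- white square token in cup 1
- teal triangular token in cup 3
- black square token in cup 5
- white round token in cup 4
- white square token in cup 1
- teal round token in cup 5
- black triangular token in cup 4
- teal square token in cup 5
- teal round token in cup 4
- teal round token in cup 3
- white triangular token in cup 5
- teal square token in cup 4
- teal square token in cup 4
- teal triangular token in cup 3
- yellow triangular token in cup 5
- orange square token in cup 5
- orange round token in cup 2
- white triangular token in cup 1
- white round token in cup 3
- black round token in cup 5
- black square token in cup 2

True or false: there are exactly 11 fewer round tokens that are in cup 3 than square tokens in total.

round tokens in cup 3: 5.
square tokens: 16.
The claim requires 16 − 5 (= 11) to equal 11, which holds.

True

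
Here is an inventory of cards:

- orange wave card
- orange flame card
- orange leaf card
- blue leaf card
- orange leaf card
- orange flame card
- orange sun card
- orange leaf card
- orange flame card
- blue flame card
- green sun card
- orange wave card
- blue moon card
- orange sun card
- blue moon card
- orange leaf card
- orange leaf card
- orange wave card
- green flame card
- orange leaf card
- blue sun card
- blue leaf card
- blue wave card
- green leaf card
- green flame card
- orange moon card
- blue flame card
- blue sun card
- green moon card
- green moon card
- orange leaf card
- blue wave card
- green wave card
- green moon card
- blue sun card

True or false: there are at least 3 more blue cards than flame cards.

True

There are 11 blue cards.
There are 7 flame cards.
The claim requires 11 − 7 = 4 ≥ 3, which holds.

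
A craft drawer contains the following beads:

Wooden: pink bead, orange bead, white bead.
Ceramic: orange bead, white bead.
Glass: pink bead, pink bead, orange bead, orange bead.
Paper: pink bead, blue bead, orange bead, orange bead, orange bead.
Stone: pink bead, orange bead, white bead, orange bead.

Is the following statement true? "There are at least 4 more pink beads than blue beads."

True

There are 5 pink beads.
There is 1 blue bead.
The claim requires 5 − 1 = 4 ≥ 4, which holds.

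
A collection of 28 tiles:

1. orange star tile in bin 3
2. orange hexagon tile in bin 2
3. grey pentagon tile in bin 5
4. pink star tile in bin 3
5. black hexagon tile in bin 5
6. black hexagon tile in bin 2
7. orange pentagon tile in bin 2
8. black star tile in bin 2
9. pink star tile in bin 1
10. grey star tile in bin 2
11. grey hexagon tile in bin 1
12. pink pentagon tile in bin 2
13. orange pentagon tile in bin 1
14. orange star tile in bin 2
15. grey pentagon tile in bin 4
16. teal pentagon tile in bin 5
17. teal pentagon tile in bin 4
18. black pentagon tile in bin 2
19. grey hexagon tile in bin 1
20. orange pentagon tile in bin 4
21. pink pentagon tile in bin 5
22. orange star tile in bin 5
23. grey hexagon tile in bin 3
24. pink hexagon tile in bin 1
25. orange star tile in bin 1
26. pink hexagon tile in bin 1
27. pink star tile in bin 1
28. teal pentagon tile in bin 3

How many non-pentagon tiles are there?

Total tiles: 28; with the excluded value: 11; remaining 28 − 11 = 17.

17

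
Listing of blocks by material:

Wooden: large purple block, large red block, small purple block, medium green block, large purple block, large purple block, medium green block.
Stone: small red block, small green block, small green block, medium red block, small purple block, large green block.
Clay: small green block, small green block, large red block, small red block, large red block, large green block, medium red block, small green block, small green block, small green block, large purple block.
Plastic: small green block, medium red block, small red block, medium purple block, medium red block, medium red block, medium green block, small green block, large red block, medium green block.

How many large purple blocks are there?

4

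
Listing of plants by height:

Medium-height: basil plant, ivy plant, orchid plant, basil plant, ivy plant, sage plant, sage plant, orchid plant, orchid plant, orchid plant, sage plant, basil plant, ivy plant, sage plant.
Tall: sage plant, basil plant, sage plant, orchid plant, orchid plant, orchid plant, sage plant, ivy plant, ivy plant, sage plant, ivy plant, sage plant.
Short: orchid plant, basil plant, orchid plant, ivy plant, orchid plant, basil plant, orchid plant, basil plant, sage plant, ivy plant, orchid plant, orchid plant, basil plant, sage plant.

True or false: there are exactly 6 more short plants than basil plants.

short plants: 14.
basil plants: 8.
The claim requires 14 − 8 (= 6) to equal 6, which holds.

True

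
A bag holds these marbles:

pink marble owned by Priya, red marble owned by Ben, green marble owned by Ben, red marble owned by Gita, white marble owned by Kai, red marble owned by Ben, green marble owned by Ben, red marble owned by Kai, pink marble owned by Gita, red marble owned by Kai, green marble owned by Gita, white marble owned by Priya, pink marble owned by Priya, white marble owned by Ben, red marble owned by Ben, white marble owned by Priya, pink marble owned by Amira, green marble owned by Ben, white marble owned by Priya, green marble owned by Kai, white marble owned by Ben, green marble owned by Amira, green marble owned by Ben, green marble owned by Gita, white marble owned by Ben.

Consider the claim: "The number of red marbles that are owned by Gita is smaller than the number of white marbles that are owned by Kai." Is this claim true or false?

|red marbles owned by Gita| = 1.
|white marbles owned by Kai| = 1.
The claim requires 1 < 1, which does not hold.

False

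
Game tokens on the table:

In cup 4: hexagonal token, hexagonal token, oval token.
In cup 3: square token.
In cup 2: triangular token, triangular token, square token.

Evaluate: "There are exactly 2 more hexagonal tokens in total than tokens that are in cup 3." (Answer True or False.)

False

|hexagonal tokens| = 2.
|tokens in cup 3| = 1.
The claim requires 2 − 1 (= 1) to equal 2, which does not hold.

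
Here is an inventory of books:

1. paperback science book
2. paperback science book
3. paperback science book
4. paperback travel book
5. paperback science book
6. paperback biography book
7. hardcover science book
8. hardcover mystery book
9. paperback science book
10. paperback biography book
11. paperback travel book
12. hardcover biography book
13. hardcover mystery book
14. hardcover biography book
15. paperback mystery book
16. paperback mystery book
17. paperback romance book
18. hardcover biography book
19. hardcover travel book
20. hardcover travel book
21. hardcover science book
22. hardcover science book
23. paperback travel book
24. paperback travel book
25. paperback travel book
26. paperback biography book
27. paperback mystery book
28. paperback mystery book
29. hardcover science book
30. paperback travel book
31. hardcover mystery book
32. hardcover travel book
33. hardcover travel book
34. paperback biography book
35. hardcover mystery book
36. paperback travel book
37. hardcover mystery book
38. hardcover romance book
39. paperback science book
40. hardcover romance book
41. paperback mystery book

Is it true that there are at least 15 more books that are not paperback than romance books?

True

|books that are not paperback| = 18.
|romance books| = 3.
The claim requires 18 − 3 = 15 ≥ 15, which holds.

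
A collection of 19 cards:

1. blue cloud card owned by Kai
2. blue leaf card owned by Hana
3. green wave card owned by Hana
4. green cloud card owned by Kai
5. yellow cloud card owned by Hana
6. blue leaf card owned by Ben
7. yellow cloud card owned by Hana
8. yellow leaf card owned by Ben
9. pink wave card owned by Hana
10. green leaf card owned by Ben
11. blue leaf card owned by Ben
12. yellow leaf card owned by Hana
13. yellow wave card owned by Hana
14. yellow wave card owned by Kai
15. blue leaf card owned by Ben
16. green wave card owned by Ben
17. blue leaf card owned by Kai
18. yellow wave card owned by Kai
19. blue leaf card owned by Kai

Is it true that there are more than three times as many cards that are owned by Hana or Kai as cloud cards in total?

True

|cards owned by Hana or Kai| = 13.
|cloud cards| = 4.
The claim requires 13 > 3 × 4 = 12, which holds.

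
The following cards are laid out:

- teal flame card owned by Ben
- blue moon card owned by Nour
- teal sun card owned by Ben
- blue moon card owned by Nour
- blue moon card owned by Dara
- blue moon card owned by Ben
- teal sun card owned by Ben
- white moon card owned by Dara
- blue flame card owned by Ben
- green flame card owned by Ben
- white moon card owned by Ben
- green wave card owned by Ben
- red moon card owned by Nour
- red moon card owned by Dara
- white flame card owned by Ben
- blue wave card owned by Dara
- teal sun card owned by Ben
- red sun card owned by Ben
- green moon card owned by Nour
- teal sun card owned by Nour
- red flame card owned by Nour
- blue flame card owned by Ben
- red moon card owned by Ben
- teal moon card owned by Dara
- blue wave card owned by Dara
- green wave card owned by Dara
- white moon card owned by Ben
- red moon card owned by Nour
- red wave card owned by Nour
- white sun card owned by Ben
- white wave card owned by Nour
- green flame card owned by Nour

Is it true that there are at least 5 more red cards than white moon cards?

False

There are 7 red cards.
There are 3 white moon cards.
The claim requires 7 − 3 = 4 ≥ 5, which does not hold.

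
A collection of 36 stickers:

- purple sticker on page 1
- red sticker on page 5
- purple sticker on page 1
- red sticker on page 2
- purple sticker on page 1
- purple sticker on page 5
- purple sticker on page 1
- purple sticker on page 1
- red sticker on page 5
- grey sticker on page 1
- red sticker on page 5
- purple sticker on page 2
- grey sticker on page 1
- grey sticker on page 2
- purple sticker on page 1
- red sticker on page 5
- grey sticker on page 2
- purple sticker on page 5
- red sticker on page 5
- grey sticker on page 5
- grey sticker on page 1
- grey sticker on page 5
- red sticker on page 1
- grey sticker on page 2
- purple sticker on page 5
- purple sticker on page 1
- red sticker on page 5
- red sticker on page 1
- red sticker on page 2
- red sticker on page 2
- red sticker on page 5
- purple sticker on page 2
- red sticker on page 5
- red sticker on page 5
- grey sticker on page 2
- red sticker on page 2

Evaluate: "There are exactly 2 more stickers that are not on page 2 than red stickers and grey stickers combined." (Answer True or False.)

True

stickers that are not on page 2: 26.
red stickers: 15; grey stickers: 9; combined: 15 + 9 = 24.
The claim requires 26 − 24 (= 2) to equal 2, which holds.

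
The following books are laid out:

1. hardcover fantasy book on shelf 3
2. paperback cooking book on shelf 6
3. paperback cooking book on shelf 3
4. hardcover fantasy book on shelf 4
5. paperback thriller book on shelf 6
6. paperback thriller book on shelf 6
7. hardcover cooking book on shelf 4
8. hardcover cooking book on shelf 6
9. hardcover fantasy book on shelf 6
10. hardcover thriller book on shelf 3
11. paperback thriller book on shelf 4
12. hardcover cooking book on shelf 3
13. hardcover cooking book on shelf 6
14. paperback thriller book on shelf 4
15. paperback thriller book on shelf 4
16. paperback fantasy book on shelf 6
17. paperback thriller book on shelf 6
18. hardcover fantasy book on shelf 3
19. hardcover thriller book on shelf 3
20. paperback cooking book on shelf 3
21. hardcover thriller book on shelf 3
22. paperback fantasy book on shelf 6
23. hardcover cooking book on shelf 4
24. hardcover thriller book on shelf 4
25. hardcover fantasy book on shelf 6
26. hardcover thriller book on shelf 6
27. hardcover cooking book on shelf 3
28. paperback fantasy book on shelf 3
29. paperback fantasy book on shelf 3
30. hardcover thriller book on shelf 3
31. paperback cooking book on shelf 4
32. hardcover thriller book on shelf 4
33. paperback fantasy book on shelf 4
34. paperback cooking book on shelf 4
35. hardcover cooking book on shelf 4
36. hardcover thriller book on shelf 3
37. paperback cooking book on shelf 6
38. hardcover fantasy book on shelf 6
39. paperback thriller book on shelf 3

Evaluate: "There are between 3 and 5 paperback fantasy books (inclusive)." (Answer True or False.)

True

There are 5 paperback fantasy books.
The claim requires 3 ≤ 5 ≤ 5, which holds.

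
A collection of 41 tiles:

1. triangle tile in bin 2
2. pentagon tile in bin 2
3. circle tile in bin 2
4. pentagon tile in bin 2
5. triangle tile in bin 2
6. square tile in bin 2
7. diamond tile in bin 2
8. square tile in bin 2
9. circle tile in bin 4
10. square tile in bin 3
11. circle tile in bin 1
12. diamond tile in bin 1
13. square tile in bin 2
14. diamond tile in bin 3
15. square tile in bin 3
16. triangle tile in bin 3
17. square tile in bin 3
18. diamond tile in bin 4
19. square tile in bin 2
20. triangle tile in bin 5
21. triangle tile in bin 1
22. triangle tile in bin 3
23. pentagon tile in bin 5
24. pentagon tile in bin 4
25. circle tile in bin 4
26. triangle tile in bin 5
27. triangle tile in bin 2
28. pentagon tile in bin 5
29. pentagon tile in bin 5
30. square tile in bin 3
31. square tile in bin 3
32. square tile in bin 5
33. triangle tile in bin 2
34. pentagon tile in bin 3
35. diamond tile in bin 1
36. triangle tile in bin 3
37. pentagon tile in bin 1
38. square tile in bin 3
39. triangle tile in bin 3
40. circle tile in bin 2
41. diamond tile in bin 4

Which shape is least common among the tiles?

Counts by shape: triangle 11, square 11, pentagon 8, diamond 6, circle 5.
The minimum is 5, held uniquely by circle.

circle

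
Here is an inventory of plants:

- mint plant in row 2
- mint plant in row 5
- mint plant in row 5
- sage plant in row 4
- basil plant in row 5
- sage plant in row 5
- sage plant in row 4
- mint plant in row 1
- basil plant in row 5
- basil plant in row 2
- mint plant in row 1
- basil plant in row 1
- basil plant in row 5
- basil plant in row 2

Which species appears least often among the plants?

sage

Counts by species: basil 6, mint 5, sage 3.
The minimum is 3, held uniquely by sage.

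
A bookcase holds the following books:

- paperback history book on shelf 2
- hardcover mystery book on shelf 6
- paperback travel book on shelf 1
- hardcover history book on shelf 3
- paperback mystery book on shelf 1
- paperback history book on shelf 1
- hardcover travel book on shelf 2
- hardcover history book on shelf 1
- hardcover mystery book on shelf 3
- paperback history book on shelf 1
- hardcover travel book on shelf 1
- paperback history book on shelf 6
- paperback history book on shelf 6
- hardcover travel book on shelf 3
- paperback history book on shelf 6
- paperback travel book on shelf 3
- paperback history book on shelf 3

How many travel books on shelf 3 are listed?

2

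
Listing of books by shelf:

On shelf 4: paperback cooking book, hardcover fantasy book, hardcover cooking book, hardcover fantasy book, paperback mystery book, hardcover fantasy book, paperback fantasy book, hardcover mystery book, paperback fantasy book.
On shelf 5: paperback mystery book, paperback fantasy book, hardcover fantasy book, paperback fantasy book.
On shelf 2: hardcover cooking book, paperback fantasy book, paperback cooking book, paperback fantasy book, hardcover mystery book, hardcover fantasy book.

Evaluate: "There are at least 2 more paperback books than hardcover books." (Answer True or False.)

There are 10 paperback books.
There are 9 hardcover books.
The claim requires 10 − 9 = 1 ≥ 2, which does not hold.

False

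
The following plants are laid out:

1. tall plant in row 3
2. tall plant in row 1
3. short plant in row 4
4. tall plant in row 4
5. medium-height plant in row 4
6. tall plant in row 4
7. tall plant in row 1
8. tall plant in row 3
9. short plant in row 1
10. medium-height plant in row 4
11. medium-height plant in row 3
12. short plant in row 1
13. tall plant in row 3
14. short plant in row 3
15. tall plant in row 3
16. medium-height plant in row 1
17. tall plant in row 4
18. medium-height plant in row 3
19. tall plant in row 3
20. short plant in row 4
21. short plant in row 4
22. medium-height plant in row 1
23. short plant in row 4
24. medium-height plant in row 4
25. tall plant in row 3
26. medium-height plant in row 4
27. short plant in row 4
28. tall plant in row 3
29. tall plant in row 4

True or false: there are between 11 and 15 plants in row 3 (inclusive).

False

|plants in row 3| = 10.
The claim requires 11 ≤ 10 ≤ 15, which does not hold.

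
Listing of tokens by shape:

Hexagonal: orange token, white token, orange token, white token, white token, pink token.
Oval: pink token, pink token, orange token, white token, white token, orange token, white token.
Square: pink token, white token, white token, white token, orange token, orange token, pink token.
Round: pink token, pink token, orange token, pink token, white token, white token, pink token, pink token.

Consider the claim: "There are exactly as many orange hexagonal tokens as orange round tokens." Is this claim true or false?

False

orange hexagonal tokens: 2.
orange round tokens: 1.
The claim requires 2 = 1, which does not hold.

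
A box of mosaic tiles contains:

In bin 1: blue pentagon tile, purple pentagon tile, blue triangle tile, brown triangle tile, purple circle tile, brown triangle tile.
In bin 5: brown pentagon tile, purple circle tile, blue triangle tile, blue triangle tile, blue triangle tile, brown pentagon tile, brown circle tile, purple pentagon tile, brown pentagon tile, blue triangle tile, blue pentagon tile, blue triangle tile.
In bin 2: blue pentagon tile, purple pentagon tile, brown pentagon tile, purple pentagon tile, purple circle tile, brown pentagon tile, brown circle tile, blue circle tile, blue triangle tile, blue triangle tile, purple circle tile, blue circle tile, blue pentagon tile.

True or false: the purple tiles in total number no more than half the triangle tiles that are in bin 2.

|purple tiles| = 8.
|triangle tiles in bin 2| = 2.
The claim requires 2 × 8 = 16 ≤ 2, which does not hold.

False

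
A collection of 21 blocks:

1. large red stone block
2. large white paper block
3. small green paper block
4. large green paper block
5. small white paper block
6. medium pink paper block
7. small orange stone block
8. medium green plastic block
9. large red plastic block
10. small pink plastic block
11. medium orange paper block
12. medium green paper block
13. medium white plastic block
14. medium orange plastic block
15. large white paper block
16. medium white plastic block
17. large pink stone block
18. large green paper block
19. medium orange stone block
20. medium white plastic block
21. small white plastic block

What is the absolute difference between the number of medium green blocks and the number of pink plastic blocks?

medium green blocks: 2. pink plastic blocks: 1.
|2 − 1| = 2 − 1 = 1.

1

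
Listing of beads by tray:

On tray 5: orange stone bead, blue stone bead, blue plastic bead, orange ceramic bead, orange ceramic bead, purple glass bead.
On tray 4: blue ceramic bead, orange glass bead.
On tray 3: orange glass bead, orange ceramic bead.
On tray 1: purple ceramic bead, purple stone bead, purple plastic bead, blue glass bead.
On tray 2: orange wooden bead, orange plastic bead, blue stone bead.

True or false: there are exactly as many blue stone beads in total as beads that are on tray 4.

|blue stone beads| = 2.
|beads on tray 4| = 2.
The claim requires 2 = 2, which holds.

True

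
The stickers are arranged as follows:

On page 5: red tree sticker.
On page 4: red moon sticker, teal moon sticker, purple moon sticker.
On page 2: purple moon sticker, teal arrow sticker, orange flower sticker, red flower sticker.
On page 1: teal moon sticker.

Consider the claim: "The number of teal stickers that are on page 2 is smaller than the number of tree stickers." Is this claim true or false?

False

|teal stickers on page 2| = 1.
|tree stickers| = 1.
The claim requires 1 < 1, which does not hold.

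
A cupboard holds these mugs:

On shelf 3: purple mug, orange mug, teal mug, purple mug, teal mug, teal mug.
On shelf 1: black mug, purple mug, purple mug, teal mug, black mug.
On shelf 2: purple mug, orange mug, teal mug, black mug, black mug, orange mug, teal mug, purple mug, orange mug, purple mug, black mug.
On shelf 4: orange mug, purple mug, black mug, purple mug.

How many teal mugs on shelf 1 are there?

1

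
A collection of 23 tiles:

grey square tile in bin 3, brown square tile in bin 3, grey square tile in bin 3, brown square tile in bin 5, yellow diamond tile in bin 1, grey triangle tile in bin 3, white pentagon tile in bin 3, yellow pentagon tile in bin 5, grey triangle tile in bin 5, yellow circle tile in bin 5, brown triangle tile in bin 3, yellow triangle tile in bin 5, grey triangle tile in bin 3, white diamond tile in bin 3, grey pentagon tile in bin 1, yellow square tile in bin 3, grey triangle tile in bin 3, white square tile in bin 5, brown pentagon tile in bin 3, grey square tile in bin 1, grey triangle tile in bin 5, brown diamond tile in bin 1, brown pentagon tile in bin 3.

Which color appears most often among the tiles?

grey

Counts by color: grey 9, brown 6, yellow 5, white 3.
The maximum is 9, held uniquely by grey.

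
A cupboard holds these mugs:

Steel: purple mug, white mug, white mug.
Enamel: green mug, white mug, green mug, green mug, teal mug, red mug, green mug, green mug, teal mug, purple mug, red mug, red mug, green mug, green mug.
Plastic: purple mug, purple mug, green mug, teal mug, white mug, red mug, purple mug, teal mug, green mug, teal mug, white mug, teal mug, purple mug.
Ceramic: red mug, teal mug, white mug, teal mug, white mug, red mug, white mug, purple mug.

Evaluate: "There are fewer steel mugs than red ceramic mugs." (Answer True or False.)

False

|steel mugs| = 3.
|red ceramic mugs| = 2.
The claim requires 3 < 2, which does not hold.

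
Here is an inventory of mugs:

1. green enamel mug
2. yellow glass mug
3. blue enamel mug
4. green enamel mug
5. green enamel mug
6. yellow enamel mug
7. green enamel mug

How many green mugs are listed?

4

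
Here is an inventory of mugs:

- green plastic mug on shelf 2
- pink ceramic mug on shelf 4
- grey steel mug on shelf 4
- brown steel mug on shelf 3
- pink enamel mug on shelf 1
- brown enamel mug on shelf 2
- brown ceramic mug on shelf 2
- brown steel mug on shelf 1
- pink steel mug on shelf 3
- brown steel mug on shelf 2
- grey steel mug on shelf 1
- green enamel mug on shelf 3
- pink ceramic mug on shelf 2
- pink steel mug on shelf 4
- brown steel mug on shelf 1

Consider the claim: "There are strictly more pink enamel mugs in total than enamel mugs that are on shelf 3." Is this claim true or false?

False

|pink enamel mugs| = 1.
|enamel mugs on shelf 3| = 1.
The claim requires 1 > 1, which does not hold.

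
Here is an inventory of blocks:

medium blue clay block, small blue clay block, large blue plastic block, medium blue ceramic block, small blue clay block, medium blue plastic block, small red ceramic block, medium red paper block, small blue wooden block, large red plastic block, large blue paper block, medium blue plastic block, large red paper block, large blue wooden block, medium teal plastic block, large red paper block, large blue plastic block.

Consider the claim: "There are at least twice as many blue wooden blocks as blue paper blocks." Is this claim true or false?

True

There are 2 blue wooden blocks.
There is 1 blue paper block.
The claim requires 2 ≥ 2 × 1 = 2, which holds.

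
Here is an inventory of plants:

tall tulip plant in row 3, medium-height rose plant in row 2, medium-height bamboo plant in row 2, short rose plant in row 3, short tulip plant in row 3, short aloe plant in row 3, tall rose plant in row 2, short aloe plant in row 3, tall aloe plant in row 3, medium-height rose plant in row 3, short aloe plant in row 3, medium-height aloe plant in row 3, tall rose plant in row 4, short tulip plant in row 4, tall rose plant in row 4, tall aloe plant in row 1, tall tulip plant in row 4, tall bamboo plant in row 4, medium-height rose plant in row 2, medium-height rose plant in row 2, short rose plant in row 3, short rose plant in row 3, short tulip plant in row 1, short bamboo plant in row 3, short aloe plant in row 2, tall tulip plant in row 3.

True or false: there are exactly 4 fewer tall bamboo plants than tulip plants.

tall bamboo plants: 1.
tulip plants: 6.
The claim requires 6 − 1 (= 5) to equal 4, which does not hold.

False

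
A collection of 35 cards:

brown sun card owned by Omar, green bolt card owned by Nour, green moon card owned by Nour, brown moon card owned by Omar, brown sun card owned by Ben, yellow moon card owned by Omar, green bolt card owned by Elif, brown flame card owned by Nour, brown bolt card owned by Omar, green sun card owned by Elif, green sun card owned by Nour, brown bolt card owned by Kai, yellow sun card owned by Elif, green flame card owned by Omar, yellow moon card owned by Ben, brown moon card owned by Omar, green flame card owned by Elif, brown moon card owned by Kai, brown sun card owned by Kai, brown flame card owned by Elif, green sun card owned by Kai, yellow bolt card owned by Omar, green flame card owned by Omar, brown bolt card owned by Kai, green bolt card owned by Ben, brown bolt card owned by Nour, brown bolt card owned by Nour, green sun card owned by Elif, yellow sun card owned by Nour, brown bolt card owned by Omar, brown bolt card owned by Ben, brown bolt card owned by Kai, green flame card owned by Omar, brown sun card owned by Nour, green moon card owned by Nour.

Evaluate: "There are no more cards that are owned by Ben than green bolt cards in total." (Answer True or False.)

|cards owned by Ben| = 4.
|green bolt cards| = 3.
The claim requires 4 ≤ 3, which does not hold.

False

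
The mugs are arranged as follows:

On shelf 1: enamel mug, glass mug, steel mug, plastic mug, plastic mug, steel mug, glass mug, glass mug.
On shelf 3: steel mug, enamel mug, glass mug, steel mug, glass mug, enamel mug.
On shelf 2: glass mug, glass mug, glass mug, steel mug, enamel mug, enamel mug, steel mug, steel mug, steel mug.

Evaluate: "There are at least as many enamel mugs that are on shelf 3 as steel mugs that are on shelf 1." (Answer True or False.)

True

|enamel mugs on shelf 3| = 2.
|steel mugs on shelf 1| = 2.
The claim requires 2 ≥ 2, which holds.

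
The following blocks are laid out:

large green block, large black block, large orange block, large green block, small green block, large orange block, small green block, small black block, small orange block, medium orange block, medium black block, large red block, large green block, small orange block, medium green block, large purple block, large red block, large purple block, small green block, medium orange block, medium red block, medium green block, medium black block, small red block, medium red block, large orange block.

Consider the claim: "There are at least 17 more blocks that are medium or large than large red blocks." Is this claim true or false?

True

blocks that are medium or large: 19.
large red blocks: 2.
The claim requires 19 − 2 = 17 ≥ 17, which holds.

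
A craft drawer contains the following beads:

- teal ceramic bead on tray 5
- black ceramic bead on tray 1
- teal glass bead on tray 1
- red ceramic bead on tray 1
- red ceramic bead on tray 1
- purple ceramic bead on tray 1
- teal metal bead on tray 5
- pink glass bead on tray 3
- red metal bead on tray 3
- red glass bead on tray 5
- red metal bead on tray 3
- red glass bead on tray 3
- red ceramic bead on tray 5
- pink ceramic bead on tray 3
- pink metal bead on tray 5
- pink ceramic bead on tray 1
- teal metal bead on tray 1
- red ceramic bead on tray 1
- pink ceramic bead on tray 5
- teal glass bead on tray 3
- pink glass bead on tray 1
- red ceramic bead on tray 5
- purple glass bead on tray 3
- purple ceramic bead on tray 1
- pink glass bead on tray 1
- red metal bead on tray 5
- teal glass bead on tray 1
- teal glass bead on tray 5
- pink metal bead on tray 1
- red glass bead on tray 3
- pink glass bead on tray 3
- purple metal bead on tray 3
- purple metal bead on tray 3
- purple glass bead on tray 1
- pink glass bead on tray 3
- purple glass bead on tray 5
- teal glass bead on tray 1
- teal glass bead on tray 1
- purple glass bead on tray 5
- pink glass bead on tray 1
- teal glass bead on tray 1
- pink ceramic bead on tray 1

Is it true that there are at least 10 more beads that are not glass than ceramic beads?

beads that are not glass: 22.
ceramic beads: 13.
The claim requires 22 − 13 = 9 ≥ 10, which does not hold.

False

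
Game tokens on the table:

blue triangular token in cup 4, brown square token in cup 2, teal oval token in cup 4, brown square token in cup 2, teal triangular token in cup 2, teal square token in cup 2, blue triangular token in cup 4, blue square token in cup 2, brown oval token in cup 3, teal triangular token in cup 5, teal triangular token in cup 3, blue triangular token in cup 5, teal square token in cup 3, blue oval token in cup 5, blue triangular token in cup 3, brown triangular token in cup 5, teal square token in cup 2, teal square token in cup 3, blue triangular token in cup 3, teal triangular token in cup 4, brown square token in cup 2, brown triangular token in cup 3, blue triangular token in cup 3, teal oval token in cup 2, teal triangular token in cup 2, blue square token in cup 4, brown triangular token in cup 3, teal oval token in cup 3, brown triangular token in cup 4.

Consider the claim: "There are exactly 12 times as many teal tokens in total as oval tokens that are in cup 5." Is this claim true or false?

|teal tokens| = 12.
|oval tokens in cup 5| = 1.
The claim requires 12 = 12 × 1 = 12, which holds.

True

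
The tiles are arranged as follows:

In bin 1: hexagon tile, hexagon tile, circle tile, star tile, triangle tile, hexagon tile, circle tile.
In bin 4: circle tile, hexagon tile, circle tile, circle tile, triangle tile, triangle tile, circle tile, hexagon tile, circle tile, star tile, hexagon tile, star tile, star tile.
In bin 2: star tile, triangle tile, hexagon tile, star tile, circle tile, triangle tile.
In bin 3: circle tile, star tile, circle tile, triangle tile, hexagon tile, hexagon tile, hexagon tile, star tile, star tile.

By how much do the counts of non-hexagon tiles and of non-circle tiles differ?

non-hexagon tiles: 25. non-circle tiles: 25.
|25 − 25| = 25 − 25 = 0.

0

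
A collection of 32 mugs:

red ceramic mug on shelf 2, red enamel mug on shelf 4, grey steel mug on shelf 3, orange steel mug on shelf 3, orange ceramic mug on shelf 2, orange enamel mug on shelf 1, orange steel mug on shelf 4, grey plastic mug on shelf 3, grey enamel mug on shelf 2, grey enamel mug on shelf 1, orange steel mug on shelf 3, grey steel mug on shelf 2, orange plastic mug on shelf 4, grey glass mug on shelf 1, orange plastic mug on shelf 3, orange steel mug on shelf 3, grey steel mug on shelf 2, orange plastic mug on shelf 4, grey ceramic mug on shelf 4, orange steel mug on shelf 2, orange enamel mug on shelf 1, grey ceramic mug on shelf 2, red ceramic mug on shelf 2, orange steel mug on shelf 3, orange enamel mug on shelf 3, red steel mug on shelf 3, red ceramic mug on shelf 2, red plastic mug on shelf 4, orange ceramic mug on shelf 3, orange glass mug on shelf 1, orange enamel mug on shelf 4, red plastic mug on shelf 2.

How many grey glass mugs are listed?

1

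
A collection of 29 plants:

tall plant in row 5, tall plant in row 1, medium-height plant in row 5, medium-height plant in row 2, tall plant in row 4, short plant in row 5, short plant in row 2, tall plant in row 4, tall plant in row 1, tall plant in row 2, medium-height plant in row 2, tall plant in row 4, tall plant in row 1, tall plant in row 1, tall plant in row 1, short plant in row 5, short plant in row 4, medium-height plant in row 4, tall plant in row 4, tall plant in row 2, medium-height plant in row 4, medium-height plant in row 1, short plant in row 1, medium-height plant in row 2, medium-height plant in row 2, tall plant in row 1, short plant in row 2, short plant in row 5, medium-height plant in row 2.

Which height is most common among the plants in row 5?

short

Counts by height (restricted to plants in row 5): short 3, tall 1, medium-height 1.
The maximum is 3, held uniquely by short.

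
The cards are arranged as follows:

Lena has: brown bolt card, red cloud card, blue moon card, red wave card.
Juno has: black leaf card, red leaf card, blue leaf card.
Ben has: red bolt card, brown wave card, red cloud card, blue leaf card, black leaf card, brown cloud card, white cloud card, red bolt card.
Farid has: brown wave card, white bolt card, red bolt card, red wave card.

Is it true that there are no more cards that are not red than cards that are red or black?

False

|cards that are not red| = 11.
|cards that are red or black| = 10.
The claim requires 11 ≤ 10, which does not hold.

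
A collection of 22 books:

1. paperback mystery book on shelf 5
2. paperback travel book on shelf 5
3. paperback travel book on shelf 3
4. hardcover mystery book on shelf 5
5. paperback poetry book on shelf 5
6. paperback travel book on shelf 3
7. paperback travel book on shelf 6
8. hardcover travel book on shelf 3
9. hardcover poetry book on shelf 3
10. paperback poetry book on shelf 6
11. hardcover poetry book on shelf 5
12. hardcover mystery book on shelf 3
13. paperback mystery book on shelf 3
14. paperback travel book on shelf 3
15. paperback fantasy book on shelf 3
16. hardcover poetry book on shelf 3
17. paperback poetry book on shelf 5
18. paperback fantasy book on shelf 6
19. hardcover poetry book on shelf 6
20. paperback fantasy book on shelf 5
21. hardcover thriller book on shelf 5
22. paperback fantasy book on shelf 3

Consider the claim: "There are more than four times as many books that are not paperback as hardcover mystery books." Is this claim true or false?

False

There are 8 books that are not paperback.
There are 2 hardcover mystery books.
The claim requires 8 > 4 × 2 = 8, which does not hold.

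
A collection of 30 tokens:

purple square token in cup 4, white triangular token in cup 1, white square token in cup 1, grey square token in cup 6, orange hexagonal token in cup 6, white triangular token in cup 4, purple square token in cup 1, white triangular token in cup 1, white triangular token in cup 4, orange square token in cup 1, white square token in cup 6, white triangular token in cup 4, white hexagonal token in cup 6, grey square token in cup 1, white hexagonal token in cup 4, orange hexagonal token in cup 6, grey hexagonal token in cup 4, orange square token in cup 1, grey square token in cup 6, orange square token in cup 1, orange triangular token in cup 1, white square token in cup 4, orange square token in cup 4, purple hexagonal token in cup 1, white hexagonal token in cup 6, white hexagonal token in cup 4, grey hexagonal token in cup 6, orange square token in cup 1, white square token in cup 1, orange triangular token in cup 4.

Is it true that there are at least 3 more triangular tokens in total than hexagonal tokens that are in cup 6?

triangular tokens: 7.
hexagonal tokens in cup 6: 5.
The claim requires 7 − 5 = 2 ≥ 3, which does not hold.

False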